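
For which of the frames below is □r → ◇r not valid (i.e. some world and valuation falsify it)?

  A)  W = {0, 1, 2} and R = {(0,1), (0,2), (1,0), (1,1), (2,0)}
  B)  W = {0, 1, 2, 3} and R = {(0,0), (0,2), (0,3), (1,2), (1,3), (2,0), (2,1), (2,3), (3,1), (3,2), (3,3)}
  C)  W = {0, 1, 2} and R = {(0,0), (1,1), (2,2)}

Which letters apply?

The schema □r → ◇r is axiom D; it is valid on a frame iff R is serial.
(A) R is serial (every world has an R-successor), so the schema is valid here.
(B) R is serial (every world has an R-successor), so the schema is valid here.
(C) R is serial (every world has an R-successor), so the schema is valid here.

none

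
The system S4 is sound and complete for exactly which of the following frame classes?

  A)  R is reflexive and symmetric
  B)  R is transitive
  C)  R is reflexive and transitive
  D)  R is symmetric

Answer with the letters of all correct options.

C

(A) this class determines B (= KTB), not S4.
(B) this class determines K4, not S4.
(C) S4 is sound and complete for exactly this class.
(D) this class determines KB, not S4.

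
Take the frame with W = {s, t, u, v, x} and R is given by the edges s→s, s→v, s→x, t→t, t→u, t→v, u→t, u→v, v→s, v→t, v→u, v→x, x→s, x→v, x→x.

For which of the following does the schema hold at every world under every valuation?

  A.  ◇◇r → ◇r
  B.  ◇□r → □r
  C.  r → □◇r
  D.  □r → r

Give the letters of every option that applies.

R is not reflexive: not u R u.
R is symmetric: every R-edge is matched by its reverse.
R is not transitive: s R v and v R t but not s R t.
R is not euclidean: v R s and v R t but not s R t.
(A) the dual of axiom 4: valid iff R is transitive. R is not transitive — not valid.
(B) ◇□r → □r is the dual of axiom 5; it is valid on a frame exactly when R is euclidean. R is not euclidean, so not valid.
(C) r → □◇r is axiom B; it is valid on a frame exactly when R is symmetric. R is symmetric, so valid.
(D) axiom T: valid iff R is reflexive. R is not reflexive — not valid.

C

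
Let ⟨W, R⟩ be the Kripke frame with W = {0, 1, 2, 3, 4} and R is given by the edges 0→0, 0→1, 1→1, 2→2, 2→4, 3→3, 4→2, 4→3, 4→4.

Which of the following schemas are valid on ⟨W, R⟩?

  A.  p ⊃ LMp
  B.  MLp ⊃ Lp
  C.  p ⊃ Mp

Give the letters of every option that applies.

C

R is reflexive: each world relates to itself.
R is not symmetric: 0 R 1 but not 1 R 0.
R is not euclidean: 0 R 1 and 0 R 0 but not 1 R 0.
(A) p ⊃ LMp (axiom B) characterises the symmetric frames. R is not symmetric — not valid.
(B) MLp ⊃ Lp (the dual of axiom 5) characterises the euclidean frames. R is not euclidean — not valid.
(C) p ⊃ Mp (the dual of axiom T) characterises the reflexive frames. R is reflexive — valid.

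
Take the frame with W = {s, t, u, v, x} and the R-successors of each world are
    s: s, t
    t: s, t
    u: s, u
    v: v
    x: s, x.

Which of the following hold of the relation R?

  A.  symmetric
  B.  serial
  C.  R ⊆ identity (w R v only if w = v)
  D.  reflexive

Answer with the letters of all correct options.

B, D

(A) not symmetric: u R s but not s R u.
(B) serial: every world has an R-successor.
(C) not ⊆ identity: s R t with s ≠ t.
(D) reflexive: each world relates to itself.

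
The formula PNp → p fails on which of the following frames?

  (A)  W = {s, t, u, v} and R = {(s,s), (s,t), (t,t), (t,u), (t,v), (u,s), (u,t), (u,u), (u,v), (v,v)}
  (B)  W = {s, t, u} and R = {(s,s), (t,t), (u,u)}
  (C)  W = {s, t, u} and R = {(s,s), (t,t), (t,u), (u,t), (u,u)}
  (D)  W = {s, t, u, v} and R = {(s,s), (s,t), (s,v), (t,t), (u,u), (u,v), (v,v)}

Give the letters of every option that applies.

The schema PNp → p is the dual of axiom B; it is valid on a frame iff R is symmetric.
(A) R is not symmetric (s R t but not t R s), so the schema fails here.
(B) R is symmetric (every R-edge is matched by its reverse), so the schema is valid here.
(C) R is symmetric (every R-edge is matched by its reverse), so the schema is valid here.
(D) R is not symmetric (s R t but not t R s), so the schema fails here.

A, D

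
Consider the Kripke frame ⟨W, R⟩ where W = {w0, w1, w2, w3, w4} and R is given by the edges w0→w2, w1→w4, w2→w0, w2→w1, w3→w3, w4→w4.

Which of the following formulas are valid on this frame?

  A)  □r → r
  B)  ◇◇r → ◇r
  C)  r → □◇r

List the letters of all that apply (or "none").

none

R is not reflexive: not w0 R w0.
R is not symmetric: w1 R w4 but not w4 R w1.
R is not transitive: w0 R w2 and w2 R w0 but not w0 R w0.
(A) axiom T: valid iff R is reflexive. R is not reflexive — not valid.
(B) ◇◇r → ◇r is the dual of axiom 4; it is valid on a frame exactly when R is transitive. R is not transitive, so not valid.
(C) r → □◇r is axiom B; it is valid on a frame exactly when R is symmetric. R is not symmetric, so not valid.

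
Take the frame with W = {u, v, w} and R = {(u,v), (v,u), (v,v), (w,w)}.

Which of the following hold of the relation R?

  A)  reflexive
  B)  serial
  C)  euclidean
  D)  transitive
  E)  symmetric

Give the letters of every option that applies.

(A) not reflexive: not u R u.
(B) serial: every world has an R-successor.
(C) not euclidean: v R u and v R u but not u R u.
(D) not transitive: u R v and v R u but not u R u.
(E) symmetric: every R-edge is matched by its reverse.

B, E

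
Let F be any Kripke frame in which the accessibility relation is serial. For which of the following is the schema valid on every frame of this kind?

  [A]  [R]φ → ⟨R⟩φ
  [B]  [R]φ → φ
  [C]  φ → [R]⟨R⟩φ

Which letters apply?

(A) axiom D: valid iff R is serial. Every such R is serial — valid.
(B) [R]φ → φ is axiom T, which corresponds to reflexivity. Such an R need not be reflexive — not valid.
(C) φ → [R]⟨R⟩φ is axiom B; it is valid on a frame exactly when R is symmetric. Such an R need not be symmetric, so not valid.

A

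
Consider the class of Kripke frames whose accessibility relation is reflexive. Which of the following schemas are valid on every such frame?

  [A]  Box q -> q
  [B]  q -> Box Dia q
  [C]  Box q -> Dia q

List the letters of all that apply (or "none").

A, C

A reflexive relation is serial.
(A) axiom T: valid iff R is reflexive. Every such R is reflexive — valid.
(B) q -> Box Dia q (axiom B) characterises the symmetric frames. Such an R need not be symmetric — not valid.
(C) axiom D: valid iff R is serial. Every such R is serial — valid.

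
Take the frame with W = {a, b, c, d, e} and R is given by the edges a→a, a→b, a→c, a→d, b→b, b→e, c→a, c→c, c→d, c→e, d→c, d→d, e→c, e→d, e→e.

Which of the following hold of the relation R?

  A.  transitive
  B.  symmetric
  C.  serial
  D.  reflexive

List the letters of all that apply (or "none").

C, D

(A) not transitive: a R b and b R e but not a R e.
(B) not symmetric: a R b but not b R a.
(C) serial: every world has an R-successor.
(D) reflexive: each world relates to itself.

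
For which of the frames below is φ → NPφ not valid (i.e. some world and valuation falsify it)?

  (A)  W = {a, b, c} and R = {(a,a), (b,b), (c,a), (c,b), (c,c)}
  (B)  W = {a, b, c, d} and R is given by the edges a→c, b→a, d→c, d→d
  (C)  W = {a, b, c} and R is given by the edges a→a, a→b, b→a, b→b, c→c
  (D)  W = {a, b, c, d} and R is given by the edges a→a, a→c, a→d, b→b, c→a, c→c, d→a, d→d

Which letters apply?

A, B

The schema φ → NPφ is axiom B; it is valid on a frame iff R is symmetric.
(A) R is not symmetric (c R a but not a R c), so the schema fails here.
(B) R is not symmetric (a R c but not c R a), so the schema fails here.
(C) R is symmetric (every R-edge is matched by its reverse), so the schema is valid here.
(D) R is symmetric (every R-edge is matched by its reverse), so the schema is valid here.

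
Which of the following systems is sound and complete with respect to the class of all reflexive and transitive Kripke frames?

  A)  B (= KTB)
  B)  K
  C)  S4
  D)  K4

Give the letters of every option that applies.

C

(A) B (= KTB) is determined by the class of reflexive and symmetric frames.
(B) K is determined by the class of arbitrary frames.
(C) S4 is determined by exactly this class.
(D) K4 is determined by the class of transitive frames.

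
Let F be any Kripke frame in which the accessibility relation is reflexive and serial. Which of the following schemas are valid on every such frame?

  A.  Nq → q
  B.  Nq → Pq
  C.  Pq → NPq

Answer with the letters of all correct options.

A, B

(A) Nq → q is axiom T; it is valid on a frame exactly when R is reflexive. Every such R is reflexive, so valid.
(B) Nq → Pq is axiom D; it is valid on a frame exactly when R is serial. Every such R is serial, so valid.
(C) axiom 5: valid iff R is euclidean. Such an R need not be euclidean — not valid.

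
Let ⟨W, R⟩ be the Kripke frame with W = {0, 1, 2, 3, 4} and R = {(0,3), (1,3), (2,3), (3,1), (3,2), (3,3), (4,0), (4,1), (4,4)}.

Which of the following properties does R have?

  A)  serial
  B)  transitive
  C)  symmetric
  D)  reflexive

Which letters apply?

A

(A) serial: every world has an R-successor.
(B) not transitive: 0 R 3 and 3 R 1 but not 0 R 1.
(C) not symmetric: 0 R 3 but not 3 R 0.
(D) not reflexive: not 0 R 0.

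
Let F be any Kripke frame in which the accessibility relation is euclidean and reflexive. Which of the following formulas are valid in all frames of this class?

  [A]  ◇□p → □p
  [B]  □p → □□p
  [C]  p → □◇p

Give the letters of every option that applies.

A reflexive euclidean relation is also symmetric (from wRw and wRv the euclidean condition gives vRw) and hence transitive; it is an equivalence relation.
(A) the dual of axiom 5: valid iff R is euclidean. Every such R is euclidean — valid.
(B) axiom 4: valid iff R is transitive. Every such R is transitive — valid.
(C) axiom B: valid iff R is symmetric. Every such R is symmetric — valid.

A, B, C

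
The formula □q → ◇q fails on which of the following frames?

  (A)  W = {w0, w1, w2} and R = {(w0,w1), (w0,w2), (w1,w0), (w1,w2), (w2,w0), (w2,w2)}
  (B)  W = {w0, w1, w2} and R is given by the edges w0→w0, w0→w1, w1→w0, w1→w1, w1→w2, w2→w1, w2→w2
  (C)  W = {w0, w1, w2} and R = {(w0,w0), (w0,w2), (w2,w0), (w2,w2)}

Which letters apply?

The schema □q → ◇q is axiom D; it is valid on a frame iff R is serial.
(A) R is serial (every world has an R-successor), so the schema is valid here.
(B) R is serial (every world has an R-successor), so the schema is valid here.
(C) R is not serial (w1 has no R-successor), so the schema fails here.

C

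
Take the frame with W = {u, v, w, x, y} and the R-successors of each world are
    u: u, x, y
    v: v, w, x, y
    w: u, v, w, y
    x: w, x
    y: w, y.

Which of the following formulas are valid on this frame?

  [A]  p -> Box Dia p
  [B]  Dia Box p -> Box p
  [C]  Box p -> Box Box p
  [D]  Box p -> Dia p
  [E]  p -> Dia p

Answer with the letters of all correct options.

D, E

R is reflexive: each world relates to itself.
R is not symmetric: u R x but not x R u.
R is not transitive: u R x and x R w but not u R w.
R is not euclidean: u R x and u R u but not x R u.
R is serial: every world has an R-successor.
(A) p -> Box Dia p (axiom B) characterises the symmetric frames. R is not symmetric — not valid.
(B) Dia Box p -> Box p is the dual of axiom 5, which corresponds to the euclidean property. R is not euclidean — not valid.
(C) Box p -> Box Box p (axiom 4) characterises the transitive frames. R is not transitive — not valid.
(D) Box p -> Dia p (axiom D) characterises the serial frames. R is serial — valid.
(E) the dual of axiom T: valid iff R is reflexive. R is reflexive — valid.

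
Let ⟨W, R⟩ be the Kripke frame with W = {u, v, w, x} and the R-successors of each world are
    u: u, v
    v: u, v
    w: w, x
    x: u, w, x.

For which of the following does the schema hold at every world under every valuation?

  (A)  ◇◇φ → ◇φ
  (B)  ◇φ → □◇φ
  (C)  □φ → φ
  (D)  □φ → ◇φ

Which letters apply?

C, D

R is reflexive: each world relates to itself.
R is not transitive: w R x and x R u but not w R u.
R is not euclidean: x R u and x R w but not u R w.
R is serial: every world has an R-successor.
(A) ◇◇φ → ◇φ (the dual of axiom 4) characterises the transitive frames. R is not transitive — not valid.
(B) ◇φ → □◇φ is axiom 5, which corresponds to the euclidean property. R is not euclidean — not valid.
(C) □φ → φ (axiom T) characterises the reflexive frames. R is reflexive — valid.
(D) axiom D: valid iff R is serial. R is serial — valid.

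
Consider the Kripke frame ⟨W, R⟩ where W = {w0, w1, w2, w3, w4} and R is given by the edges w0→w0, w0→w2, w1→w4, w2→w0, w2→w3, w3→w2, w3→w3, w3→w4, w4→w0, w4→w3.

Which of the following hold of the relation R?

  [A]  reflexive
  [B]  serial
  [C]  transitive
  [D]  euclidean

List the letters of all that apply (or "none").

B

(A) not reflexive: not w1 R w1.
(B) serial: every world has an R-successor.
(C) not transitive: w0 R w2 and w2 R w3 but not w0 R w3.
(D) not euclidean: w2 R w0 and w2 R w3 but not w0 R w3.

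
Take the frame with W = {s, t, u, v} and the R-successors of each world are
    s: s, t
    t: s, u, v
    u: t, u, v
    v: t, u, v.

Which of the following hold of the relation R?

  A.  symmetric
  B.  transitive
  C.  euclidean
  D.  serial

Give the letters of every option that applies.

A, D

(A) symmetric: every R-edge is matched by its reverse.
(B) not transitive: s R t and t R u but not s R u.
(C) not euclidean: t R s and t R u but not s R u.
(D) serial: every world has an R-successor.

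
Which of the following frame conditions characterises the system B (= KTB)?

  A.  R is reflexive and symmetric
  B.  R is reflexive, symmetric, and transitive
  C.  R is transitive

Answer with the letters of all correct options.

A

(A) B (= KTB) is sound and complete for exactly this class.
(B) this class determines S5, not B (= KTB).
(C) this class determines K4, not B (= KTB).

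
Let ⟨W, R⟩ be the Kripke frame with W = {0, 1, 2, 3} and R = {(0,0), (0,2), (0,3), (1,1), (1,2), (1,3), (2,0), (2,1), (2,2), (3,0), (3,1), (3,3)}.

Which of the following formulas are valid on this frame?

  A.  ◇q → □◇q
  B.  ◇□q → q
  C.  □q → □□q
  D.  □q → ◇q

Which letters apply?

R is symmetric: every R-edge is matched by its reverse.
R is not transitive: 0 R 2 and 2 R 1 but not 0 R 1.
R is not euclidean: 0 R 2 and 0 R 3 but not 2 R 3.
R is serial: every world has an R-successor.
(A) axiom 5: valid iff R is euclidean. R is not euclidean — not valid.
(B) ◇□q → q (the dual of axiom B) characterises the symmetric frames. R is symmetric — valid.
(C) axiom 4: valid iff R is transitive. R is not transitive — not valid.
(D) axiom D: valid iff R is serial. R is serial — valid.

B, D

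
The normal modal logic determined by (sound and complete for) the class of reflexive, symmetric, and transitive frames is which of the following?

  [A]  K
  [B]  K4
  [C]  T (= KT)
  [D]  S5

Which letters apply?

D

(A) K is determined by the class of arbitrary frames.
(B) K4 is determined by the class of transitive frames.
(C) T (= KT) is determined by the class of reflexive frames.
(D) S5 is determined by exactly this class.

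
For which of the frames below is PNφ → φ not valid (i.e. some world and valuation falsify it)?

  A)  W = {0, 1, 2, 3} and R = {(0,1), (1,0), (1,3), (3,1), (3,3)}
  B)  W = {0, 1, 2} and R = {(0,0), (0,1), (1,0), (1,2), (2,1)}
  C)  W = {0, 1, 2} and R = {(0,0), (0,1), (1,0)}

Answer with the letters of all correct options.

none

The schema PNφ → φ is the dual of axiom B; it is valid on a frame iff R is symmetric.
(A) R is symmetric (every R-edge is matched by its reverse), so the schema is valid here.
(B) R is symmetric (every R-edge is matched by its reverse), so the schema is valid here.
(C) R is symmetric (every R-edge is matched by its reverse), so the schema is valid here.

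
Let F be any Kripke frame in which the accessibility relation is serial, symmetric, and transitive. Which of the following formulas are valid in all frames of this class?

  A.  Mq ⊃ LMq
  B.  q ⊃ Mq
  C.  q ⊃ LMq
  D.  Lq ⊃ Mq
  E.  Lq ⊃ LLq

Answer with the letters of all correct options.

A, B, C, D, E

A serial symmetric transitive relation is reflexive (take any v with uRv; symmetry gives vRu and transitivity gives uRu), hence an equivalence relation.
(A) Mq ⊃ LMq is axiom 5, which corresponds to the euclidean property. Every such R is euclidean — valid.
(B) the dual of axiom T: valid iff R is reflexive. Every such R is reflexive — valid.
(C) axiom B: valid iff R is symmetric. Every such R is symmetric — valid.
(D) Lq ⊃ Mq is axiom D, which corresponds to seriality. Every such R is serial — valid.
(E) Lq ⊃ LLq (axiom 4) characterises the transitive frames. Every such R is transitive — valid.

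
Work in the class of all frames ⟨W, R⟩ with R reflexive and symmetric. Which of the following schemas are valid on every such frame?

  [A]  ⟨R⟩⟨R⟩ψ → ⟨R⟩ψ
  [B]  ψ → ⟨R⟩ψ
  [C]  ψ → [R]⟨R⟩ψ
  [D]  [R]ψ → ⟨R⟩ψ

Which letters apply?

B, C, D

Reflexive relations are serial.
(A) the dual of axiom 4: valid iff R is transitive. Such an R need not be transitive — not valid.
(B) ψ → ⟨R⟩ψ (the dual of axiom T) characterises the reflexive frames. Every such R is reflexive — valid.
(C) ψ → [R]⟨R⟩ψ (axiom B) characterises the symmetric frames. Every such R is symmetric — valid.
(D) [R]ψ → ⟨R⟩ψ is axiom D; it is valid on a frame exactly when R is serial. Every such R is serial, so valid.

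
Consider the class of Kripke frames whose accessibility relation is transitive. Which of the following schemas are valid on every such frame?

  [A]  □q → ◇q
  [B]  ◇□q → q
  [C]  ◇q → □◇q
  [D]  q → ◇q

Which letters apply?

(A) axiom D: valid iff R is serial. Such an R need not be serial — not valid.
(B) ◇□q → q is the dual of axiom B, which corresponds to symmetry. Such an R need not be symmetric — not valid.
(C) ◇q → □◇q is axiom 5, which corresponds to the euclidean property. Such an R need not be euclidean — not valid.
(D) q → ◇q is the dual of axiom T, which corresponds to reflexivity. Such an R need not be reflexive — not valid.

none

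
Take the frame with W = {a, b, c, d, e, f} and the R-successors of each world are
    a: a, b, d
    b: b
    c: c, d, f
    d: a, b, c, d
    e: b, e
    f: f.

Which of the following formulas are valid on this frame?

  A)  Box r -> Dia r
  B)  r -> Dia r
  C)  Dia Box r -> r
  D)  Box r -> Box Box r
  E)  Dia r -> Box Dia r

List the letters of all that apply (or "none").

R is reflexive: each world relates to itself.
R is not symmetric: a R b but not b R a.
R is not transitive: a R d and d R c but not a R c.
R is not euclidean: a R b and a R a but not b R a.
R is serial: every world has an R-successor.
(A) Box r -> Dia r (axiom D) characterises the serial frames. R is serial — valid.
(B) r -> Dia r is the dual of axiom T; it is valid on a frame exactly when R is reflexive. R is reflexive, so valid.
(C) Dia Box r -> r is the dual of axiom B; it is valid on a frame exactly when R is symmetric. R is not symmetric, so not valid.
(D) Box r -> Box Box r (axiom 4) characterises the transitive frames. R is not transitive — not valid.
(E) Dia r -> Box Dia r is axiom 5; it is valid on a frame exactly when R is euclidean. R is not euclidean, so not valid.

A, B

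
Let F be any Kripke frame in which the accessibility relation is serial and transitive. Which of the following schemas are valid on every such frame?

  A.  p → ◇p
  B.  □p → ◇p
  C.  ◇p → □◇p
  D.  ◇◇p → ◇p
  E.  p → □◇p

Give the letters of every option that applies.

B, D

(A) p → ◇p is the dual of axiom T, which corresponds to reflexivity. Such an R need not be reflexive — not valid.
(B) □p → ◇p is axiom D, which corresponds to seriality. Every such R is serial — valid.
(C) ◇p → □◇p (axiom 5) characterises the euclidean frames. Such an R need not be euclidean — not valid.
(D) ◇◇p → ◇p is the dual of axiom 4, which corresponds to transitivity. Every such R is transitive — valid.
(E) axiom B: valid iff R is symmetric. Such an R need not be symmetric — not valid.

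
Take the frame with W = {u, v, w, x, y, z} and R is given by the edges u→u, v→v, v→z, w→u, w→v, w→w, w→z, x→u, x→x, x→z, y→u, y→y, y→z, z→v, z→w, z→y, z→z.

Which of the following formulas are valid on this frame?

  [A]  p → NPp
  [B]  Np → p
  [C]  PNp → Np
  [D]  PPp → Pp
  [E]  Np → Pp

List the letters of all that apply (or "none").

B, E

R is reflexive: each world relates to itself.
R is not symmetric: w R u but not u R w.
R is not transitive: v R z and z R w but not v R w.
R is not euclidean: w R u and w R v but not u R v.
R is serial: every world has an R-successor.
(A) p → NPp (axiom B) characterises the symmetric frames. R is not symmetric — not valid.
(B) Np → p is axiom T, which corresponds to reflexivity. R is reflexive — valid.
(C) PNp → Np is the dual of axiom 5, which corresponds to the euclidean property. R is not euclidean — not valid.
(D) PPp → Pp (the dual of axiom 4) characterises the transitive frames. R is not transitive — not valid.
(E) Np → Pp is axiom D, which corresponds to seriality. R is serial — valid.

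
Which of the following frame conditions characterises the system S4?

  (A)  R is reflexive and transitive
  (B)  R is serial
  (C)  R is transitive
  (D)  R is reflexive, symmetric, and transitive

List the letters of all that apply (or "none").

(A) S4 is sound and complete for exactly this class.
(B) this class determines D, not S4.
(C) this class determines K4, not S4.
(D) this class determines S5, not S4.

A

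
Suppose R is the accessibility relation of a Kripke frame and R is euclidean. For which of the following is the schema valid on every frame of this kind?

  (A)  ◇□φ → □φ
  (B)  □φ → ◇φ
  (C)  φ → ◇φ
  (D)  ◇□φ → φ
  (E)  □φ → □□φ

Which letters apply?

A

(A) ◇□φ → □φ is the dual of axiom 5; it is valid on a frame exactly when R is euclidean. Every such R is euclidean, so valid.
(B) □φ → ◇φ (axiom D) characterises the serial frames. Such an R need not be serial — not valid.
(C) φ → ◇φ is the dual of axiom T; it is valid on a frame exactly when R is reflexive. Such an R need not be reflexive, so not valid.
(D) ◇□φ → φ is the dual of axiom B, which corresponds to symmetry. Such an R need not be symmetric — not valid.
(E) □φ → □□φ (axiom 4) characterises the transitive frames. Such an R need not be transitive — not valid.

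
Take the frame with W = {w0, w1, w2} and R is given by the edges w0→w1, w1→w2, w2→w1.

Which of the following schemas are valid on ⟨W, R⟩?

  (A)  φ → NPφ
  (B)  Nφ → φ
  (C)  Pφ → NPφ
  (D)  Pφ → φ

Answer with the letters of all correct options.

R is not reflexive: not w0 R w0.
R is not symmetric: w0 R w1 but not w1 R w0.
R is not euclidean: w0 R w1 and w0 R w1 but not w1 R w1.
R is not a subset of the identity: w0 R w1 with w0 ≠ w1.
(A) φ → NPφ is axiom B, which corresponds to symmetry. R is not symmetric — not valid.
(B) axiom T: valid iff R is reflexive. R is not reflexive — not valid.
(C) Pφ → NPφ is axiom 5, which corresponds to the euclidean property. R is not euclidean — not valid.
(D) Pφ → φ is valid only on frames where every R-edge is a self-loop. Here R ⊄ identity — not valid.

none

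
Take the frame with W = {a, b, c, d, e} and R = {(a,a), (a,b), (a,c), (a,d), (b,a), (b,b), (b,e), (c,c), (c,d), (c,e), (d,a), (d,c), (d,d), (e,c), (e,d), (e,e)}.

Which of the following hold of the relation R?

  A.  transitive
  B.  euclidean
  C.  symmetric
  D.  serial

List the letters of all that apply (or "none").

(A) not transitive: a R b and b R e but not a R e.
(B) not euclidean: a R b and a R c but not b R c.
(C) not symmetric: a R c but not c R a.
(D) serial: every world has an R-successor.

D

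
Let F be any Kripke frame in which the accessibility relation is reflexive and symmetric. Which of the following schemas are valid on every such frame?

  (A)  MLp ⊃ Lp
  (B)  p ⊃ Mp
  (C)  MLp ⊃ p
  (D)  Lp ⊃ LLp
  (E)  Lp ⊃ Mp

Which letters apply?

B, C, E

Reflexive relations are serial.
(A) the dual of axiom 5: valid iff R is euclidean. Such an R need not be euclidean — not valid.
(B) p ⊃ Mp is the dual of axiom T; it is valid on a frame exactly when R is reflexive. Every such R is reflexive, so valid.
(C) MLp ⊃ p (the dual of axiom B) characterises the symmetric frames. Every such R is symmetric — valid.
(D) Lp ⊃ LLp is axiom 4, which corresponds to transitivity. Such an R need not be transitive — not valid.
(E) Lp ⊃ Mp (axiom D) characterises the serial frames. Every such R is serial — valid.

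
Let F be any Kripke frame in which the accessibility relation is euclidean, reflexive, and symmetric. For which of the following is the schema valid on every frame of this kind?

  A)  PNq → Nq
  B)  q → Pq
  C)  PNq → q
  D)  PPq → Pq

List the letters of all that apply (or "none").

A relation that is euclidean, reflexive, and symmetric is also serial and transitive.
(A) PNq → Nq is the dual of axiom 5, which corresponds to the euclidean property. Every such R is euclidean — valid.
(B) q → Pq (the dual of axiom T) characterises the reflexive frames. Every such R is reflexive — valid.
(C) PNq → q is the dual of axiom B, which corresponds to symmetry. Every such R is symmetric — valid.
(D) PPq → Pq (the dual of axiom 4) characterises the transitive frames. Every such R is transitive — valid.

A, B, C, D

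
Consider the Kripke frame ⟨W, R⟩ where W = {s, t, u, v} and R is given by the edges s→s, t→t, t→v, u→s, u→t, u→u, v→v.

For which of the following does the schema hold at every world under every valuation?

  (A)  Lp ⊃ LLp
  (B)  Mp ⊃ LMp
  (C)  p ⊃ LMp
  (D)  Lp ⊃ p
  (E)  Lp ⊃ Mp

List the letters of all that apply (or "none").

D, E

R is reflexive: each world relates to itself.
R is not symmetric: t R v but not v R t.
R is not transitive: u R t and t R v but not u R v.
R is not euclidean: t R v and t R t but not v R t.
R is serial: every world has an R-successor.
(A) Lp ⊃ LLp is axiom 4, which corresponds to transitivity. R is not transitive — not valid.
(B) Mp ⊃ LMp is axiom 5; it is valid on a frame exactly when R is euclidean. R is not euclidean, so not valid.
(C) p ⊃ LMp is axiom B, which corresponds to symmetry. R is not symmetric — not valid.
(D) Lp ⊃ p (axiom T) characterises the reflexive frames. R is reflexive — valid.
(E) Lp ⊃ Mp is axiom D; it is valid on a frame exactly when R is serial. R is serial, so valid.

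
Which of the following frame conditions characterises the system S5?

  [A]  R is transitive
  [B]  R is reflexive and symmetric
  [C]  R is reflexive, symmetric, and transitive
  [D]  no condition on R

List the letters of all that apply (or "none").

(A) this class determines K4, not S5.
(B) this class determines B (= KTB), not S5.
(C) S5 is sound and complete for exactly this class.
(D) this class determines K, not S5.

C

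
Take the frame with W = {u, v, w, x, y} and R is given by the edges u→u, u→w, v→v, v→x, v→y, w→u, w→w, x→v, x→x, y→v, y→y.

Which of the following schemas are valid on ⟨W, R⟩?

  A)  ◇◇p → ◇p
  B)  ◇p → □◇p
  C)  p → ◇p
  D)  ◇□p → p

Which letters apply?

C, D

R is reflexive: each world relates to itself.
R is symmetric: every R-edge is matched by its reverse.
R is not transitive: x R v and v R y but not x R y.
R is not euclidean: v R x and v R y but not x R y.
(A) the dual of axiom 4: valid iff R is transitive. R is not transitive — not valid.
(B) ◇p → □◇p (axiom 5) characterises the euclidean frames. R is not euclidean — not valid.
(C) the dual of axiom T: valid iff R is reflexive. R is reflexive — valid.
(D) ◇□p → p is the dual of axiom B; it is valid on a frame exactly when R is symmetric. R is symmetric, so valid.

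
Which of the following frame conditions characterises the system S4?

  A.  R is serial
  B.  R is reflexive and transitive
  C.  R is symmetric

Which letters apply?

(A) this class determines D, not S4.
(B) S4 is sound and complete for exactly this class.
(C) this class determines KB, not S4.

B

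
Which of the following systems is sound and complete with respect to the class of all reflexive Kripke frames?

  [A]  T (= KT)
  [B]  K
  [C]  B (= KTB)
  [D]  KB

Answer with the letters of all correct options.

A

(A) T (= KT) is determined by exactly this class.
(B) K is determined by the class of arbitrary frames.
(C) B (= KTB) is determined by the class of reflexive and symmetric frames.
(D) KB is determined by the class of symmetric frames.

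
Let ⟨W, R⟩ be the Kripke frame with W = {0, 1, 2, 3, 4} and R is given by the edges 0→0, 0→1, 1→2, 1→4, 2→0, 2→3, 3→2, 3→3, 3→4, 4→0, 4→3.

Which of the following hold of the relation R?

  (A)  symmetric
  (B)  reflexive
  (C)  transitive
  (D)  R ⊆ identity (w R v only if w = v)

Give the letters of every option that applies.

(A) not symmetric: 0 R 1 but not 1 R 0.
(B) not reflexive: not 1 R 1.
(C) not transitive: 0 R 1 and 1 R 2 but not 0 R 2.
(D) not ⊆ identity: 0 R 1 with 0 ≠ 1.

none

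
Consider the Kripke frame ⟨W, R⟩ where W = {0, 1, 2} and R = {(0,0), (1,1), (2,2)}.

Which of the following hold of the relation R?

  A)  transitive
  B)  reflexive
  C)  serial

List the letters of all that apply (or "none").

(A) transitive: R is closed under composition.
(B) reflexive: each world relates to itself.
(C) serial: every world has an R-successor.

A, B, C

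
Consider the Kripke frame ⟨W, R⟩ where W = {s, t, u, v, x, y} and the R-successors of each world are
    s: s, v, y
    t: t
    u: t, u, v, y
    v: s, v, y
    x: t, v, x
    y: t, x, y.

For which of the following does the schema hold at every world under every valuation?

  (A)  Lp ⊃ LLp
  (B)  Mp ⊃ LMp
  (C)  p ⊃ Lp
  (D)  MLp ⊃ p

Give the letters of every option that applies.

none

R is not symmetric: s R y but not y R s.
R is not transitive: s R y and y R t but not s R t.
R is not euclidean: s R y and s R s but not y R s.
R is not a subset of the identity: s R v with s ≠ v.
(A) Lp ⊃ LLp (axiom 4) characterises the transitive frames. R is not transitive — not valid.
(B) Mp ⊃ LMp is axiom 5, which corresponds to the euclidean property. R is not euclidean — not valid.
(C) p ⊃ Lp is equivalent to ◇p→p; it holds exactly when R ⊆ identity. Here R ⊄ identity — not valid.
(D) MLp ⊃ p is the dual of axiom B, which corresponds to symmetry. R is not symmetric — not valid.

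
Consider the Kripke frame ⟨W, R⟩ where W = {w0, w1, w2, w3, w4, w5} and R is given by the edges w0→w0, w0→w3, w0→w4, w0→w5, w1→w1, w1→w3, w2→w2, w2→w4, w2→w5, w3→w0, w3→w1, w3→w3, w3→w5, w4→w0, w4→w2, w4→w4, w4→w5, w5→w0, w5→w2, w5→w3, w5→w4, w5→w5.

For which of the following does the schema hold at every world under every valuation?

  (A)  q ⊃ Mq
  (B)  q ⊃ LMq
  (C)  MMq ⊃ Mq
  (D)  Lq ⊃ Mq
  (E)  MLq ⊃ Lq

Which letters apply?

A, B, D

R is reflexive: each world relates to itself.
R is symmetric: every R-edge is matched by its reverse.
R is not transitive: w0 R w3 and w3 R w1 but not w0 R w1.
R is not euclidean: w0 R w3 and w0 R w4 but not w3 R w4.
R is serial: every world has an R-successor.
(A) q ⊃ Mq is the dual of axiom T, which corresponds to reflexivity. R is reflexive — valid.
(B) q ⊃ LMq is axiom B, which corresponds to symmetry. R is symmetric — valid.
(C) MMq ⊃ Mq is the dual of axiom 4, which corresponds to transitivity. R is not transitive — not valid.
(D) Lq ⊃ Mq is axiom D; it is valid on a frame exactly when R is serial. R is serial, so valid.
(E) the dual of axiom 5: valid iff R is euclidean. R is not euclidean — not valid.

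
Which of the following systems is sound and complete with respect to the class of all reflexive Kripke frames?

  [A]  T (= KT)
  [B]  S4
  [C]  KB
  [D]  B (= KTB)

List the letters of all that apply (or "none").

(A) T (= KT) is determined by exactly this class.
(B) S4 is determined by the class of reflexive and transitive frames.
(C) KB is determined by the class of symmetric frames.
(D) B (= KTB) is determined by the class of reflexive and symmetric frames.

A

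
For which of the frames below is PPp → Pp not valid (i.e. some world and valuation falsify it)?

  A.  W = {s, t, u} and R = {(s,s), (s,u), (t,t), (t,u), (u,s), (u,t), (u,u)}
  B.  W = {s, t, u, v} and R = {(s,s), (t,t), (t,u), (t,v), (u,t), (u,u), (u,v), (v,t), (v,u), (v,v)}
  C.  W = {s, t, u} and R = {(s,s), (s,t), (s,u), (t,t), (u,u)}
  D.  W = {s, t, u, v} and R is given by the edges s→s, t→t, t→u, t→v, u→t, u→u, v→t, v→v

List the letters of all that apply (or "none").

The schema PPp → Pp is the dual of axiom 4; it is valid on a frame iff R is transitive.
(A) R is not transitive (s R u and u R t but not s R t), so the schema fails here.
(B) R is transitive (R is closed under composition), so the schema is valid here.
(C) R is transitive (R is closed under composition), so the schema is valid here.
(D) R is not transitive (u R t and t R v but not u R v), so the schema fails here.

A, D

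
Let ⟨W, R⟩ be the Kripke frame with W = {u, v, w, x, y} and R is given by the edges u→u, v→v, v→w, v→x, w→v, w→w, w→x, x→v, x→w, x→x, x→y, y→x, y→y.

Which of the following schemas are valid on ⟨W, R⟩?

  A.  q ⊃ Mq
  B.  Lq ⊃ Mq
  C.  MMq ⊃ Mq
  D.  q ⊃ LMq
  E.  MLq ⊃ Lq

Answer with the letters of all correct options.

A, B, D

R is reflexive: each world relates to itself.
R is symmetric: every R-edge is matched by its reverse.
R is not transitive: v R x and x R y but not v R y.
R is not euclidean: x R v and x R y but not v R y.
R is serial: every world has an R-successor.
(A) q ⊃ Mq is the dual of axiom T; it is valid on a frame exactly when R is reflexive. R is reflexive, so valid.
(B) axiom D: valid iff R is serial. R is serial — valid.
(C) MMq ⊃ Mq (the dual of axiom 4) characterises the transitive frames. R is not transitive — not valid.
(D) q ⊃ LMq is axiom B, which corresponds to symmetry. R is symmetric — valid.
(E) the dual of axiom 5: valid iff R is euclidean. R is not euclidean — not valid.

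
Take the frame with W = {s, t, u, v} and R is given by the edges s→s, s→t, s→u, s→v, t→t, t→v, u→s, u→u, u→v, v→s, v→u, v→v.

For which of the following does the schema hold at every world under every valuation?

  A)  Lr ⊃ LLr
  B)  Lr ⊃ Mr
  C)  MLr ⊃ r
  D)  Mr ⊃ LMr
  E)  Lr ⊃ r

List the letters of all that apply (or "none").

R is reflexive: each world relates to itself.
R is not symmetric: s R t but not t R s.
R is not transitive: t R v and v R s but not t R s.
R is not euclidean: s R t and s R s but not t R s.
R is serial: every world has an R-successor.
(A) Lr ⊃ LLr is axiom 4; it is valid on a frame exactly when R is transitive. R is not transitive, so not valid.
(B) Lr ⊃ Mr is axiom D; it is valid on a frame exactly when R is serial. R is serial, so valid.
(C) MLr ⊃ r is the dual of axiom B; it is valid on a frame exactly when R is symmetric. R is not symmetric, so not valid.
(D) axiom 5: valid iff R is euclidean. R is not euclidean — not valid.
(E) Lr ⊃ r is axiom T; it is valid on a frame exactly when R is reflexive. R is reflexive, so valid.

B, E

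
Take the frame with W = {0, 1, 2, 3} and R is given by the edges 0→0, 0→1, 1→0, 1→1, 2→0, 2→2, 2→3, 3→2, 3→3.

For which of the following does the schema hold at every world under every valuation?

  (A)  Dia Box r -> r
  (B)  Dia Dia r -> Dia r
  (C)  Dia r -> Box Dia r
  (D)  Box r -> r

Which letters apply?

D

R is reflexive: each world relates to itself.
R is not symmetric: 2 R 0 but not 0 R 2.
R is not transitive: 2 R 0 and 0 R 1 but not 2 R 1.
R is not euclidean: 2 R 0 and 2 R 2 but not 0 R 2.
(A) Dia Box r -> r is the dual of axiom B; it is valid on a frame exactly when R is symmetric. R is not symmetric, so not valid.
(B) Dia Dia r -> Dia r is the dual of axiom 4; it is valid on a frame exactly when R is transitive. R is not transitive, so not valid.
(C) Dia r -> Box Dia r (axiom 5) characterises the euclidean frames. R is not euclidean — not valid.
(D) Box r -> r is axiom T; it is valid on a frame exactly when R is reflexive. R is reflexive, so valid.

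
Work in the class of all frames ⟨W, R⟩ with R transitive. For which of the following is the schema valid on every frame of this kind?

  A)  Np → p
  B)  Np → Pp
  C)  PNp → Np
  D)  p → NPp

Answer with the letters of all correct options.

(A) axiom T: valid iff R is reflexive. Such an R need not be reflexive — not valid.
(B) Np → Pp is axiom D, which corresponds to seriality. Such an R need not be serial — not valid.
(C) PNp → Np is the dual of axiom 5, which corresponds to the euclidean property. Such an R need not be euclidean — not valid.
(D) p → NPp is axiom B, which corresponds to symmetry. Such an R need not be symmetric — not valid.

none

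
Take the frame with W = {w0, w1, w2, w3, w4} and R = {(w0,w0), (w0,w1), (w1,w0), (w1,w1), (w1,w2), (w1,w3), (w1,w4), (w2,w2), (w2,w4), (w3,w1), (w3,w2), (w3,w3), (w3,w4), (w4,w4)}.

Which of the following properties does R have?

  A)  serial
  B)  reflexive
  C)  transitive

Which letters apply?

A, B

(A) serial: every world has an R-successor.
(B) reflexive: each world relates to itself.
(C) not transitive: w0 R w1 and w1 R w2 but not w0 R w2.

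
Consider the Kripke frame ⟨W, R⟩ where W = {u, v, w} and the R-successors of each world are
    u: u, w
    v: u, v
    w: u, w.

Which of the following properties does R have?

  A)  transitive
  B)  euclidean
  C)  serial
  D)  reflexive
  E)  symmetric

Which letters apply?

(A) not transitive: v R u and u R w but not v R w.
(B) not euclidean: v R u and v R v but not u R v.
(C) serial: every world has an R-successor.
(D) reflexive: each world relates to itself.
(E) not symmetric: v R u but not u R v.

C, D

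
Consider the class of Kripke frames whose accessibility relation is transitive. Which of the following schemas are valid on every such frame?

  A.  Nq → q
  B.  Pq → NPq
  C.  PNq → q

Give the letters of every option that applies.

none

(A) Nq → q is axiom T; it is valid on a frame exactly when R is reflexive. Such an R need not be reflexive, so not valid.
(B) Pq → NPq is axiom 5, which corresponds to the euclidean property. Such an R need not be euclidean — not valid.
(C) the dual of axiom B: valid iff R is symmetric. Such an R need not be symmetric — not valid.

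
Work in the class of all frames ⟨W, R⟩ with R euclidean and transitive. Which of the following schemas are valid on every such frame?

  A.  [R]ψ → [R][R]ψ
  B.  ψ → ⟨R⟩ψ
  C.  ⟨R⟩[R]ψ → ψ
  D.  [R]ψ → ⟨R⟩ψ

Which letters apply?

(A) [R]ψ → [R][R]ψ is axiom 4; it is valid on a frame exactly when R is transitive. Every such R is transitive, so valid.
(B) ψ → ⟨R⟩ψ (the dual of axiom T) characterises the reflexive frames. Such an R need not be reflexive — not valid.
(C) ⟨R⟩[R]ψ → ψ is the dual of axiom B, which corresponds to symmetry. Such an R need not be symmetric — not valid.
(D) axiom D: valid iff R is serial. Such an R need not be serial — not valid.

A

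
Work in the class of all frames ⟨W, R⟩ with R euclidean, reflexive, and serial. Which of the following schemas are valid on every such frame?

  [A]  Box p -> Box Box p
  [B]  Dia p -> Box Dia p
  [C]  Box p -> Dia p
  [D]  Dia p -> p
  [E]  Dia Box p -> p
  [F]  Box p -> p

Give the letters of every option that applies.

A, B, C, E, F

A relation that is euclidean, reflexive, and serial is also symmetric and transitive.
(A) axiom 4: valid iff R is transitive. Every such R is transitive — valid.
(B) axiom 5: valid iff R is euclidean. Every such R is euclidean — valid.
(C) Box p -> Dia p is axiom D; it is valid on a frame exactly when R is serial. Every such R is serial, so valid.
(D) Dia p -> p (the converse of T) corresponds to R being a subset of the identity. Such an R need not be a subset of the identity, so not valid.
(E) Dia Box p -> p is the dual of axiom B; it is valid on a frame exactly when R is symmetric. Every such R is symmetric, so valid.
(F) Box p -> p is axiom T; it is valid on a frame exactly when R is reflexive. Every such R is reflexive, so valid.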